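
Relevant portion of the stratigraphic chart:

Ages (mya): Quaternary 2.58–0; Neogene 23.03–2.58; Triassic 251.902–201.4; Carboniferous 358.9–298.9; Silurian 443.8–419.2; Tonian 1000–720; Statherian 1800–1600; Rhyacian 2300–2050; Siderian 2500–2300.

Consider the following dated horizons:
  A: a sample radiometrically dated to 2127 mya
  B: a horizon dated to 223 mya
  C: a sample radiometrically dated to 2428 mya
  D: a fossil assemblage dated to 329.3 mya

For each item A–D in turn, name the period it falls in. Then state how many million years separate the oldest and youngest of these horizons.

A — Rhyacian; B — Triassic; C — Siderian; D — Carboniferous; span 2205 million years

A: 2127 Ma lies in 2300–2050 Ma, so Rhyacian.
B: 223 Ma lies in 251.902–201.4 Ma, so Triassic.
C: 2428 Ma lies in 2500–2300 Ma, so Siderian.
D: 329.3 Ma lies in 358.9–298.9 Ma, so Carboniferous.
Oldest = 2428 Ma, youngest = 223 Ma → span 2205 Myr.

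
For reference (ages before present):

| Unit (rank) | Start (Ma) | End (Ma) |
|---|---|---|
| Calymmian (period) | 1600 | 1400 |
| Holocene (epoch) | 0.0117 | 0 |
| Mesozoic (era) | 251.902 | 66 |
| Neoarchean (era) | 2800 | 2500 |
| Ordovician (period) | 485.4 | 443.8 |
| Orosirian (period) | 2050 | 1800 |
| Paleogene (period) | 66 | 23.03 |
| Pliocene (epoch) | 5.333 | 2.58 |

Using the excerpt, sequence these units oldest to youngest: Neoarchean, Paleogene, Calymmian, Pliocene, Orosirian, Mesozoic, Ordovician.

Neoarchean, then Orosirian, then Calymmian, then Ordovician, then Mesozoic, then Paleogene, then Pliocene

The oldest of these is Neoarchean (starts 2800 Ma) and the youngest is Pliocene (ends 2.58 Ma).
In between, by decreasing start age: Orosirian (2050), Calymmian (1600), Ordovician (485.4), Mesozoic (251.902), Paleogene (66).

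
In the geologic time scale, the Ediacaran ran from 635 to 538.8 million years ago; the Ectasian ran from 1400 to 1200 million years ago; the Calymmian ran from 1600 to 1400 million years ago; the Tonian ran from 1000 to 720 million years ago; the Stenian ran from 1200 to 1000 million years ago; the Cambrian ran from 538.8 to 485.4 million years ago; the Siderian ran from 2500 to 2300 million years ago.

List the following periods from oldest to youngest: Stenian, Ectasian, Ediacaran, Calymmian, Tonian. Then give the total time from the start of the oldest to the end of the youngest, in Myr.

Start ages (Ma): Calymmian 1600, Ectasian 1400, Stenian 1200, Tonian 1000, Ediacaran 635.
Ordered oldest to youngest: Calymmian, Ectasian, Stenian, Tonian, Ediacaran.
Span = 1600 − 538.8 = 1061.2 Myr.

Calymmian, Ectasian, Stenian, Tonian, Ediacaran; total span 1061.2 Myr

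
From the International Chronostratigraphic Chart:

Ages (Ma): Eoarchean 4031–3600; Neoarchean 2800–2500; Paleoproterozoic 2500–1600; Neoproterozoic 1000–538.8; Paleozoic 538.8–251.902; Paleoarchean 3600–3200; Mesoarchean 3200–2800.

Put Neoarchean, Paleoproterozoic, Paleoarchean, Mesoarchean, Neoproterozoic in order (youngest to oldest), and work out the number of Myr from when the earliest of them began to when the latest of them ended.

Start ages (Ma): Paleoarchean 3600, Mesoarchean 3200, Neoarchean 2800, Paleoproterozoic 2500, Neoproterozoic 1000.
Ordered youngest to oldest: Neoproterozoic, Paleoproterozoic, Neoarchean, Mesoarchean, Paleoarchean.
Span = 3600 − 538.8 = 3061.2 Myr.

Neoproterozoic → Paleoproterozoic → Neoarchean → Mesoarchean → Paleoarchean; total span 3061.2 Myr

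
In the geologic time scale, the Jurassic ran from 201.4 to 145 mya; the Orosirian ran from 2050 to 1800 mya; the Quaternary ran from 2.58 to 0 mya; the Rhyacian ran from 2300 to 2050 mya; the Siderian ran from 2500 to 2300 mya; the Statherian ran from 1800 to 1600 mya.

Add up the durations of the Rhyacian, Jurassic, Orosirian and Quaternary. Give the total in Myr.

Each duration: Rhyacian = 250; Jurassic = 56.4; Orosirian = 250; Quaternary = 2.58.
Sum: 250 + 56.4 + 250 + 2.58 = 558.98 Myr.

558.98 million years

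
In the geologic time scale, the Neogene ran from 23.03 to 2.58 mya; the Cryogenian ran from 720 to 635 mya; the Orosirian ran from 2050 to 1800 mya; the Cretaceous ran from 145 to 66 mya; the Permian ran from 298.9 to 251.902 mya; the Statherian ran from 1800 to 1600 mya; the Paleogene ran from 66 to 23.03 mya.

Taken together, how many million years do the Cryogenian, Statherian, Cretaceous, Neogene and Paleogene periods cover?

427.42 million years

Duration is start − end for each: (720 − 635) + (1800 − 1600) + (145 − 66) + (23.03 − 2.58) + (66 − 23.03).
That is 85 + 200 + 79 + 20.45 + 42.97, which totals 427.42 million years.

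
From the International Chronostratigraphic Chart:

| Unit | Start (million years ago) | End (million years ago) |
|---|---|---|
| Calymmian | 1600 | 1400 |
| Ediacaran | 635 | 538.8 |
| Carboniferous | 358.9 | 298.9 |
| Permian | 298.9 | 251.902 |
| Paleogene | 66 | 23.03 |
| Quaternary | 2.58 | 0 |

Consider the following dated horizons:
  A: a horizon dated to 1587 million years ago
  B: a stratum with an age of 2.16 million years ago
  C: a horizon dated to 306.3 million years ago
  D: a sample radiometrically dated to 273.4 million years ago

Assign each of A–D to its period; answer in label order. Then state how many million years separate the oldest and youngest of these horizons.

A — Calymmian; B — Quaternary; C — Carboniferous; D — Permian; span 1584.84 million years

Match each age against the start–end ranges in the excerpt: A = 1587 Ma → Calymmian (1600–1400); B = 2.16 Ma → Quaternary (2.58–0); C = 306.3 Ma → Carboniferous (358.9–298.9); D = 273.4 Ma → Permian (298.9–251.902).
The largest age is 1587 Ma and the smallest is 2.16 Ma; their difference is 1584.84 Myr.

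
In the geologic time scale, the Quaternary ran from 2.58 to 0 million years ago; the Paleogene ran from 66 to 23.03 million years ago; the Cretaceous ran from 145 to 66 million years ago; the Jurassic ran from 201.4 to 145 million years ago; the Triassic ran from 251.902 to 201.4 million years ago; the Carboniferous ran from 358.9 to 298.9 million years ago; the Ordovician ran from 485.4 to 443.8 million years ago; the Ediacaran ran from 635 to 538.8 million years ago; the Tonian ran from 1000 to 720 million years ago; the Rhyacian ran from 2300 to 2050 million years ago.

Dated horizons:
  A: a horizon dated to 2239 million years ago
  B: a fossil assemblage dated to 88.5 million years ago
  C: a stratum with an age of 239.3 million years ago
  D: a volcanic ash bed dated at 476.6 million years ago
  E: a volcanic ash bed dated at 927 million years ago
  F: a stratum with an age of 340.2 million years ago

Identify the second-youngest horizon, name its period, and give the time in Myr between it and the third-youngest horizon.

Sorted youngest-first by Ma: B (88.5), C (239.3), F (340.2), D (476.6), E (927), A (2239).
The second youngest is C at 239.3 Ma, which lies in 251.902–201.4 Ma: the Triassic.
The third youngest is F at 340.2 Ma; separation = |239.3 − 340.2| = 100.9 Myr.

C, in the Triassic; 100.9 million years to F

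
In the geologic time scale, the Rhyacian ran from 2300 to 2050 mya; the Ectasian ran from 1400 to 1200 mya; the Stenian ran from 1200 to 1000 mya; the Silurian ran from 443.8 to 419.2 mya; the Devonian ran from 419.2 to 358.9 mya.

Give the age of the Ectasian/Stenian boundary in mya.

1200 mya

The Ectasian ends and the Stenian begins at 1200 mya.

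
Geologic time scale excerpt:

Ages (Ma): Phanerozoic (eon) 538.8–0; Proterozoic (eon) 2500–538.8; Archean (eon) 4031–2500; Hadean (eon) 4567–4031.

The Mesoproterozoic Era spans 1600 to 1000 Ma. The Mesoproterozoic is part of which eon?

The Mesoproterozoic (1600–1000 Ma) lies entirely within 2500–538.8 Ma, the Proterozoic Eon.

Proterozoic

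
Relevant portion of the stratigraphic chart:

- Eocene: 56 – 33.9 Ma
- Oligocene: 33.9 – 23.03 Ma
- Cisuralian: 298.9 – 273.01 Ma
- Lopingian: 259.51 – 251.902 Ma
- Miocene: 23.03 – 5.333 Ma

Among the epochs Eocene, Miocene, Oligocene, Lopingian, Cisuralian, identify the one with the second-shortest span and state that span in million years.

Start − end for each: Eocene 56 − 33.9 = 22.1; Miocene 23.03 − 5.333 = 17.697; Oligocene 33.9 − 23.03 = 10.87; Lopingian 259.51 − 251.902 = 7.608; Cisuralian 298.9 − 273.01 = 25.89.
Ranking these from shortest: Lopingian < Oligocene < Miocene < Eocene < Cisuralian.
Position 2 in that ranking is Oligocene, which lasted 10.87 Myr.

Oligocene, 10.87 million years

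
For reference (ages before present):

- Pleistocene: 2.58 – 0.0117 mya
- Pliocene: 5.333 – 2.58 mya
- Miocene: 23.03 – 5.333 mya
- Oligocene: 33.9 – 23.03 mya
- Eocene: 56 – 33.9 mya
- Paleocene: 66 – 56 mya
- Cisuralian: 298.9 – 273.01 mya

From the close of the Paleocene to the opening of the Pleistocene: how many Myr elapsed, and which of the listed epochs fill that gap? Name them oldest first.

End of Paleocene = 56 Ma; start of Pleistocene = 2.58 Ma.
Gap = 56 − 2.58 = 53.42 Myr.
Epochs wholly inside 56–2.58 Ma: Eocene (56–33.9), Oligocene (33.9–23.03), Miocene (23.03–5.333), Pliocene (5.333–2.58).

53.42 million years; Eocene, Oligocene, Miocene, Pliocene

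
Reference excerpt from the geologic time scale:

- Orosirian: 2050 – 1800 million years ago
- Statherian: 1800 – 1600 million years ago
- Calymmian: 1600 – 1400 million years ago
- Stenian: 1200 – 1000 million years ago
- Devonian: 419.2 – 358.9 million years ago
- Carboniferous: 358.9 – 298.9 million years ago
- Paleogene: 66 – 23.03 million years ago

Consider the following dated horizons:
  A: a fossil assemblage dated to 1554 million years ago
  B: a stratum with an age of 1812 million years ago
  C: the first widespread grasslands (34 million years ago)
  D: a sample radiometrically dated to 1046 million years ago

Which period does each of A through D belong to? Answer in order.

Match each age against the start–end ranges in the excerpt: A = 1554 Ma → Calymmian (1600–1400); B = 1812 Ma → Orosirian (2050–1800); C = 34 Ma → Paleogene (66–23.03); D = 1046 Ma → Stenian (1200–1000).

A — Calymmian; B — Orosirian; C — Paleogene; D — Stenian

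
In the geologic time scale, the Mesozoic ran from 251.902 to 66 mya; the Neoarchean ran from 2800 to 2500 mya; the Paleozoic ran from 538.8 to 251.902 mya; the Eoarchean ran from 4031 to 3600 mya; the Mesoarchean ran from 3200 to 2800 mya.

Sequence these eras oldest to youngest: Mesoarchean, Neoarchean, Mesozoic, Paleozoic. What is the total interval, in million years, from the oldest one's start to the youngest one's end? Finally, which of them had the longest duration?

Start ages (Ma): Mesoarchean 3200, Neoarchean 2800, Paleozoic 538.8, Mesozoic 251.902.
Ordered oldest to youngest: Mesoarchean, Neoarchean, Paleozoic, Mesozoic.
Span = 3200 − 66 = 3134 Myr.
Durations: Mesozoic 185.902, Neoarchean 300, Mesoarchean 400, Paleozoic 286.898 → longest is Mesoarchean (400 Myr).

Mesoarchean, Neoarchean, Paleozoic, Mesozoic; total span 3134 Myr; longest is Mesoarchean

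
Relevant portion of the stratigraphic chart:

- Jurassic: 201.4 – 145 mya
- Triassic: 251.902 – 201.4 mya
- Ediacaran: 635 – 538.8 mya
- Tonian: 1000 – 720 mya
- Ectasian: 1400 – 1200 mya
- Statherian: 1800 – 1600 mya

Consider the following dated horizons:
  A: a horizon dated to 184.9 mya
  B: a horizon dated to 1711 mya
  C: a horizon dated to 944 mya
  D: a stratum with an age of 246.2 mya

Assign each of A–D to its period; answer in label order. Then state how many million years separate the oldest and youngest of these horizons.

A — Jurassic; B — Statherian; C — Tonian; D — Triassic; span 1526.1 million years

A: 184.9 Ma lies in 201.4–145 Ma, so Jurassic.
B: 1711 Ma lies in 1800–1600 Ma, so Statherian.
C: 944 Ma lies in 1000–720 Ma, so Tonian.
D: 246.2 Ma lies in 251.902–201.4 Ma, so Triassic.
Oldest = 1711 Ma, youngest = 184.9 Ma → span 1526.1 Myr.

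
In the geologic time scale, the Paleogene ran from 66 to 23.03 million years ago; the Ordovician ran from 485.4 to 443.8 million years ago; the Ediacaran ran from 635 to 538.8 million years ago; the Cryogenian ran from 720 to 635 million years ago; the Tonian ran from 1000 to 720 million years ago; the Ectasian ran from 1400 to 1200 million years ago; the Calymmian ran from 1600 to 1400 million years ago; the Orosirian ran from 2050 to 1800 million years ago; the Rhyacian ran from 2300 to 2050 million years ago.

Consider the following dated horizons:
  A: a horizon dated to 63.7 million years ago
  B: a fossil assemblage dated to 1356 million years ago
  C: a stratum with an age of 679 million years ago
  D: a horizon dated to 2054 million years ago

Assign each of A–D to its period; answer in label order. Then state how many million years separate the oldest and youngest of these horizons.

Match each age against the start–end ranges in the excerpt: A = 63.7 Ma → Paleogene (66–23.03); B = 1356 Ma → Ectasian (1400–1200); C = 679 Ma → Cryogenian (720–635); D = 2054 Ma → Rhyacian (2300–2050).
The largest age is 2054 Ma and the smallest is 63.7 Ma; their difference is 1990.3 Myr.

A — Paleogene; B — Ectasian; C — Cryogenian; D — Rhyacian; span 1990.3 million years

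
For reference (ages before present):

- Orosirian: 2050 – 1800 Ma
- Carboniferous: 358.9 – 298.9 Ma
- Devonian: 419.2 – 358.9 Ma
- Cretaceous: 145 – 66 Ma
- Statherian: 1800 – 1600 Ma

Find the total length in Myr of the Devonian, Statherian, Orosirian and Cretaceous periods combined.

Each duration: Devonian = 60.3; Statherian = 200; Orosirian = 250; Cretaceous = 79.
Sum: 60.3 + 200 + 250 + 79 = 589.3 Myr.

589.3 million years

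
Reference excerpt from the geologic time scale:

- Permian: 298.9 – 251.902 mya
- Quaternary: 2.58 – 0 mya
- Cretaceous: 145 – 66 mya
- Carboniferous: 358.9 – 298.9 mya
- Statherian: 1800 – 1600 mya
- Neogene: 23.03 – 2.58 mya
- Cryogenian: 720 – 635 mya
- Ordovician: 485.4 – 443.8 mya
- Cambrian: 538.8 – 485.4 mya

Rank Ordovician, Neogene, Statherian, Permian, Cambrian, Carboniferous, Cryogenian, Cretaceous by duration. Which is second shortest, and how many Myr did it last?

Start − end for each: Ordovician 485.4 − 443.8 = 41.6; Neogene 23.03 − 2.58 = 20.45; Statherian 1800 − 1600 = 200; Permian 298.9 − 251.902 = 46.998; Cambrian 538.8 − 485.4 = 53.4; Carboniferous 358.9 − 298.9 = 60; Cryogenian 720 − 635 = 85; Cretaceous 145 − 66 = 79.
Ranking these from shortest: Neogene < Ordovician < Permian < Cambrian < Carboniferous < Cretaceous < Cryogenian < Statherian.
Position 2 in that ranking is Ordovician, which lasted 41.6 Myr.

Ordovician, 41.6 million years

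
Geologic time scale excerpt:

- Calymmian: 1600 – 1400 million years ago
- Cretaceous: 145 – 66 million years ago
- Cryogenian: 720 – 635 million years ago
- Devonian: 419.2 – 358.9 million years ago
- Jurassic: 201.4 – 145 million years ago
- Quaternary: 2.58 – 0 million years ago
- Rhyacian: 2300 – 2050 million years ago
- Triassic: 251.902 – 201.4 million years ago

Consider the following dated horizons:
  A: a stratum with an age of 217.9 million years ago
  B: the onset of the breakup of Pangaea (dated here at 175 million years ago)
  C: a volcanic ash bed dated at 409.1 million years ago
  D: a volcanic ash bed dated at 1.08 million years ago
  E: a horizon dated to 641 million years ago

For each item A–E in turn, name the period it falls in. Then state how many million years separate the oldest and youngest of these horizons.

A: 217.9 Ma lies in 251.902–201.4 Ma, so Triassic.
B: 175 Ma lies in 201.4–145 Ma, so Jurassic.
C: 409.1 Ma lies in 419.2–358.9 Ma, so Devonian.
D: 1.08 Ma lies in 2.58–0 Ma, so Quaternary.
E: 641 Ma lies in 720–635 Ma, so Cryogenian.
Oldest = 641 Ma, youngest = 1.08 Ma → span 639.92 Myr.

A — Triassic; B — Jurassic; C — Devonian; D — Quaternary; E — Cryogenian; span 639.92 million years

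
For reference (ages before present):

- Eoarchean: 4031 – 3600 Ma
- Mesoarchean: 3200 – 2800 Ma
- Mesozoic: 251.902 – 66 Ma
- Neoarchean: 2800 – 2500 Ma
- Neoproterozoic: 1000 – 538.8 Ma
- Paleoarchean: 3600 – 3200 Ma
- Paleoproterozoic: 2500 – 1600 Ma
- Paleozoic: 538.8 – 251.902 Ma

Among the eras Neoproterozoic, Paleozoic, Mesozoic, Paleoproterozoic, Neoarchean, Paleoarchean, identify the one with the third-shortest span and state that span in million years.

Start − end for each: Neoproterozoic 1000 − 538.8 = 461.2; Paleozoic 538.8 − 251.902 = 286.898; Mesozoic 251.902 − 66 = 185.902; Paleoproterozoic 2500 − 1600 = 900; Neoarchean 2800 − 2500 = 300; Paleoarchean 3600 − 3200 = 400.
Ranking these from shortest: Mesozoic < Paleozoic < Neoarchean < Paleoarchean < Neoproterozoic < Paleoproterozoic.
Position 3 in that ranking is Neoarchean, which lasted 300 Myr.

Neoarchean, 300 million years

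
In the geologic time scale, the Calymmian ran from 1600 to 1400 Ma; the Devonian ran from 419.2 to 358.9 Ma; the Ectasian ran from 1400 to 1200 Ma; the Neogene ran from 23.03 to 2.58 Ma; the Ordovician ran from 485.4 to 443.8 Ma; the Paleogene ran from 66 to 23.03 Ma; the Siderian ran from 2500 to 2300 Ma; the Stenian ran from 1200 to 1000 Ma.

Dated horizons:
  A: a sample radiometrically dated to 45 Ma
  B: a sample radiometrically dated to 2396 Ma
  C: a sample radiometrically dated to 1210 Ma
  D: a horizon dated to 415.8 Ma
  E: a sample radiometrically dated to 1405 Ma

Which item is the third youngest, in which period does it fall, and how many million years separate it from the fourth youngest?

C, in the Ectasian; 195 million years to E

Sorted youngest-first by Ma: A (45), D (415.8), C (1210), E (1405), B (2396).
The third youngest is C at 1210 Ma, which lies in 1400–1200 Ma: the Ectasian.
The fourth youngest is E at 1405 Ma; separation = |1210 − 1405| = 195 Myr.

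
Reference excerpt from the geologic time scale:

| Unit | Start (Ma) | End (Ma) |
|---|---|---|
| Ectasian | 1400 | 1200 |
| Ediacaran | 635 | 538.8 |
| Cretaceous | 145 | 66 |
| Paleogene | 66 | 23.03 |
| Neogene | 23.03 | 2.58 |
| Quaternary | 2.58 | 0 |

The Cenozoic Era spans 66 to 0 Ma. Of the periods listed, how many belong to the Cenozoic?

3

Periods inside 66–0 Ma: Paleogene, Neogene, Quaternary — 3 in total.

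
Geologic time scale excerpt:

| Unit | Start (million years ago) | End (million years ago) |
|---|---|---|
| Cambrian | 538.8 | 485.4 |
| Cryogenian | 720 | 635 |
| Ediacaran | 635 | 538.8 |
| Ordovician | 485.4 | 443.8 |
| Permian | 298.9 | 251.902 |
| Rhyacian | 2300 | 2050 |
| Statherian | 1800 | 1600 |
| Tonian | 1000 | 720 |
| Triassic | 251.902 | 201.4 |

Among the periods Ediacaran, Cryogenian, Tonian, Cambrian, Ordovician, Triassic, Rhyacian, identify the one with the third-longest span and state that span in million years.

Ediacaran, 96.2 million years

Durations: Ediacaran 96.2; Cryogenian 85; Tonian 280; Cambrian 53.4; Ordovician 41.6; Triassic 50.502; Rhyacian 250 Myr.
Sorted longest-first: Tonian (280), Rhyacian (250), Ediacaran (96.2), Cryogenian (85), Cambrian (53.4), Triassic (50.502), Ordovician (41.6).
The third longest is Ediacaran at 96.2 Myr.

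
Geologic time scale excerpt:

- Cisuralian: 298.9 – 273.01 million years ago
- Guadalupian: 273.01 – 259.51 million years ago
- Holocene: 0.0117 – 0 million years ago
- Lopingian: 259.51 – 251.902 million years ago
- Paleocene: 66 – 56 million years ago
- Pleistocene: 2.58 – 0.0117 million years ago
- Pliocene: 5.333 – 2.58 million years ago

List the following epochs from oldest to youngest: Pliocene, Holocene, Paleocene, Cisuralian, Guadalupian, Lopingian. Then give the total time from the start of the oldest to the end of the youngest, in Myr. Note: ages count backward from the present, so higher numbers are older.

Cisuralian, Guadalupian, Lopingian, Paleocene, Pliocene, Holocene; total span 298.9 Myr

From the excerpt: Pliocene 5.333–2.58; Holocene 0.0117–0; Paleocene 66–56; Cisuralian 298.9–273.01; Guadalupian 273.01–259.51; Lopingian 259.51–251.902 (Ma).
Larger Ma is earlier, so the oldest is Cisuralian and the youngest is Holocene; oldest to youngest: Cisuralian, Guadalupian, Lopingian, Paleocene, Pliocene, Holocene.
Oldest start 298.9 minus youngest end 0 gives 298.9 Myr overall.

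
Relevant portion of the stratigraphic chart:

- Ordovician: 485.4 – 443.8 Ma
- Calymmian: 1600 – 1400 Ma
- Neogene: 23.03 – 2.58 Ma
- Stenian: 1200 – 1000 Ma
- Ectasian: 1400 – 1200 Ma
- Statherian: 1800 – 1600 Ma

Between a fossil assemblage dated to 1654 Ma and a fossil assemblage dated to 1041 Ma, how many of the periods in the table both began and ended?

2

1654 Ma sits inside the Statherian (1800–1600) and 1041 Ma inside the Stenian (1200–1000); neither of those is wholly between the two dates.
The listed periods lying completely between them are Calymmian, Ectasian — 2 in all.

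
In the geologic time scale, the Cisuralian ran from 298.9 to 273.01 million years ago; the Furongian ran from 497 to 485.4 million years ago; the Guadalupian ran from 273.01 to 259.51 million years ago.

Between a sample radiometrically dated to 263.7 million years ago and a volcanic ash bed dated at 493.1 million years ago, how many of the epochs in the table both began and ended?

493.1 Ma sits inside the Furongian (497–485.4) and 263.7 Ma inside the Guadalupian (273.01–259.51); neither of those is wholly between the two dates.
The listed epochs lying completely between them are Cisuralian — 1 in all.

1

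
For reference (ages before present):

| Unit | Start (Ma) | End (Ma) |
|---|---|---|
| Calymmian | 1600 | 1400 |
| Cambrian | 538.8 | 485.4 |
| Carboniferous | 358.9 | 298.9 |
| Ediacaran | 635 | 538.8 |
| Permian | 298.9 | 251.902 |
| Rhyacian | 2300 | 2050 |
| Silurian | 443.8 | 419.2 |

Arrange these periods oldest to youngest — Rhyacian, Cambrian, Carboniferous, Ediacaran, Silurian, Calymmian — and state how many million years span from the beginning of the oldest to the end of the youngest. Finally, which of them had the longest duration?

Rhyacian → Calymmian → Ediacaran → Cambrian → Silurian → Carboniferous; total span 2001.1 Myr; longest is Rhyacian

Start ages (Ma): Rhyacian 2300, Calymmian 1600, Ediacaran 635, Cambrian 538.8, Silurian 443.8, Carboniferous 358.9.
Ordered oldest to youngest: Rhyacian, Calymmian, Ediacaran, Cambrian, Silurian, Carboniferous.
Span = 2300 − 298.9 = 2001.1 Myr.
Durations: Rhyacian 250, Cambrian 53.4, Carboniferous 60, Silurian 24.6, Calymmian 200, Ediacaran 96.2 → longest is Rhyacian (250 Myr).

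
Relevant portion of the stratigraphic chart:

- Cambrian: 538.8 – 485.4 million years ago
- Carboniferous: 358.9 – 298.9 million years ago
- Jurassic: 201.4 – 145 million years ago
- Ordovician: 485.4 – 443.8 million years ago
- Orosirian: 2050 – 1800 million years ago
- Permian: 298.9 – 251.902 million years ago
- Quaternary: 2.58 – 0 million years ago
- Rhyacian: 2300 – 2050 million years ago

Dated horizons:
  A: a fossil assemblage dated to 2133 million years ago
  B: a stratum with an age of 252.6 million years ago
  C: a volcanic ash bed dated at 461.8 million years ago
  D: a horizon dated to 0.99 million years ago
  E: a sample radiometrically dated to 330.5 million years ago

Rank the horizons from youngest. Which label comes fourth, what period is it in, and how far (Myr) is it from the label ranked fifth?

C, in the Ordovician; 1671.2 million years to A

Smaller Ma means younger, so youngest first: D 0.99 < B 252.6 < E 330.5 < C 461.8 < A 2133.
Counting 4 along gives C (461.8 Ma); the excerpt puts that inside the Ordovician, 485.4–443.8 Ma.
Next in line is A (2133 Ma), and 2133 − 461.8 = 1671.2 Myr.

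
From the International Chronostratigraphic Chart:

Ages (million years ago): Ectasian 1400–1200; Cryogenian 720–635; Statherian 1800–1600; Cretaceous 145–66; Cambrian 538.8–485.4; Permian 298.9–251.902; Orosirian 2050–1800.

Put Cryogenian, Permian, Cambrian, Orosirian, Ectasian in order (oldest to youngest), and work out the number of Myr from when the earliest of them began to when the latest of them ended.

Start ages (Ma): Orosirian 2050, Ectasian 1400, Cryogenian 720, Cambrian 538.8, Permian 298.9.
Ordered oldest to youngest: Orosirian, Ectasian, Cryogenian, Cambrian, Permian.
Span = 2050 − 251.902 = 1798.098 Myr.

Orosirian, Ectasian, Cryogenian, Cambrian, Permian; total span 1798.098 Myr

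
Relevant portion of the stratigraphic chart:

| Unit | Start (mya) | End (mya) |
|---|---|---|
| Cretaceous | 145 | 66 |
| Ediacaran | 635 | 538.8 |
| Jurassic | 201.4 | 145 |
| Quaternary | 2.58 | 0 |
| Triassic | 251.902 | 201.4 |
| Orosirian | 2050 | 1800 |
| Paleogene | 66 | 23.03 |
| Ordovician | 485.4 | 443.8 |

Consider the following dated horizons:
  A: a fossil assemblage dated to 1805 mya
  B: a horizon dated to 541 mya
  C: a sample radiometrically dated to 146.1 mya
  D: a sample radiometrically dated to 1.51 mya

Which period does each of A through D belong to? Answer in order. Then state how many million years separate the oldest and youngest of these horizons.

A: 1805 Ma lies in 2050–1800 Ma, so Orosirian.
B: 541 Ma lies in 635–538.8 Ma, so Ediacaran.
C: 146.1 Ma lies in 201.4–145 Ma, so Jurassic.
D: 1.51 Ma lies in 2.58–0 Ma, so Quaternary.
Oldest = 1805 Ma, youngest = 1.51 Ma → span 1803.49 Myr.

A — Orosirian; B — Ediacaran; C — Jurassic; D — Quaternary; span 1803.49 million years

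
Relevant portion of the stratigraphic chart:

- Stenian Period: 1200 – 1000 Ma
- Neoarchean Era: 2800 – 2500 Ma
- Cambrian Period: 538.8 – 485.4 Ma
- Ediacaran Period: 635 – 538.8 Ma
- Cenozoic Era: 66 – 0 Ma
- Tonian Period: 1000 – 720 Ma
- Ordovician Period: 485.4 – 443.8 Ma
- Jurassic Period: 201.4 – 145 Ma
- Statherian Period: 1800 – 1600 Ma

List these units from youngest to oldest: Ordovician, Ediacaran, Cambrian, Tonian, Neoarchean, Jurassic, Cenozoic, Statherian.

Cenozoic → Jurassic → Ordovician → Cambrian → Ediacaran → Tonian → Statherian → Neoarchean

The oldest of these is Neoarchean (starts 2800 Ma) and the youngest is Cenozoic (ends 0 Ma).
In between, by decreasing start age: Statherian (1800), Tonian (1000), Ediacaran (635), Cambrian (538.8), Ordovician (485.4), Jurassic (201.4).
Listing youngest first means reversing that sequence.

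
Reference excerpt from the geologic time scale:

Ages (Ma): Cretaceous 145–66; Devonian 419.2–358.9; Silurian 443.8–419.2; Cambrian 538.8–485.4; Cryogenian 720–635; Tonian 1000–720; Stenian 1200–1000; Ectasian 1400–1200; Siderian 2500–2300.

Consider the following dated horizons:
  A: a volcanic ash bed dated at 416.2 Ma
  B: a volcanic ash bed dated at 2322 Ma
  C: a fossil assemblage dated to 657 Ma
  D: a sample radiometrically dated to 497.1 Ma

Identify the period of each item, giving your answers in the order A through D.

A — Devonian; B — Siderian; C — Cryogenian; D — Cambrian

Match each age against the start–end ranges in the excerpt: A = 416.2 Ma → Devonian (419.2–358.9); B = 2322 Ma → Siderian (2500–2300); C = 657 Ma → Cryogenian (720–635); D = 497.1 Ma → Cambrian (538.8–485.4).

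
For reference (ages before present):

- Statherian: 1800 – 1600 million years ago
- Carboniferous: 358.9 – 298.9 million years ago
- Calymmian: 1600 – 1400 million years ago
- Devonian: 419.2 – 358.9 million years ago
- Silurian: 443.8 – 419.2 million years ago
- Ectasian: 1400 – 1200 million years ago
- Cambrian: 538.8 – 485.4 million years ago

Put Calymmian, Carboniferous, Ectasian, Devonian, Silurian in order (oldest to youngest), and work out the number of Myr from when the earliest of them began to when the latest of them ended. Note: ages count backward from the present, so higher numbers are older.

Calymmian → Ectasian → Silurian → Devonian → Carboniferous; total span 1301.1 Myr

Start ages (Ma): Calymmian 1600, Ectasian 1400, Silurian 443.8, Devonian 419.2, Carboniferous 358.9.
Ordered oldest to youngest: Calymmian, Ectasian, Silurian, Devonian, Carboniferous.
Span = 1600 − 298.9 = 1301.1 Myr.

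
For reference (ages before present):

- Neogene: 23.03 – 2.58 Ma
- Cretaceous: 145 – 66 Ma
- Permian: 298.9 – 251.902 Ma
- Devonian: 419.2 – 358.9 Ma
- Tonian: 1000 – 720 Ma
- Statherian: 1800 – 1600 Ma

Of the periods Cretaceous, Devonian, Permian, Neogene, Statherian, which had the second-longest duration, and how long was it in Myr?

Durations: Cretaceous 79; Devonian 60.3; Permian 46.998; Neogene 20.45; Statherian 200 Myr.
Sorted longest-first: Statherian (200), Cretaceous (79), Devonian (60.3), Permian (46.998), Neogene (20.45).
The second longest is Cretaceous at 79 Myr.

Cretaceous, 79 million years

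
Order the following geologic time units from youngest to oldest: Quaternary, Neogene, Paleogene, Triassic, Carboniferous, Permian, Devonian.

Era membership (oldest first within each) — Paleozoic: Devonian, Carboniferous, Permian; Mesozoic: Triassic; Cenozoic: Paleogene, Neogene, Quaternary. Paleozoic precedes Mesozoic, which precedes Cenozoic. Concatenating the groups in that era order and then reversing gives youngest to oldest.

Quaternary, then Neogene, then Paleogene, then Triassic, then Permian, then Carboniferous, then Devonian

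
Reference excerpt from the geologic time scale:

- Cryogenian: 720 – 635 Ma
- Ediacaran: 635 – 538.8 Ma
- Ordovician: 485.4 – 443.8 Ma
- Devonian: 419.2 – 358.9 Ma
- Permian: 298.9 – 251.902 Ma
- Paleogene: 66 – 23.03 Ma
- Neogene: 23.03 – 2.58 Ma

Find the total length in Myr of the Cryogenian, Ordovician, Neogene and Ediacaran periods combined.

Each duration: Cryogenian = 85; Ordovician = 41.6; Neogene = 20.45; Ediacaran = 96.2.
Sum: 85 + 41.6 + 20.45 + 96.2 = 243.25 Myr.

243.25 million years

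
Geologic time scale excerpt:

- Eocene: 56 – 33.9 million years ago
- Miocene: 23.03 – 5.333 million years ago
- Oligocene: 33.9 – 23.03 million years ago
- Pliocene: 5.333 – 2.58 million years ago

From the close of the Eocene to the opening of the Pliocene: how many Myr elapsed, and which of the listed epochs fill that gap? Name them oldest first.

End of Eocene = 33.9 Ma; start of Pliocene = 5.333 Ma.
Gap = 33.9 − 5.333 = 28.567 Myr.
Epochs wholly inside 33.9–5.333 Ma: Oligocene (33.9–23.03), Miocene (23.03–5.333).

28.567 million years; Oligocene, Miocene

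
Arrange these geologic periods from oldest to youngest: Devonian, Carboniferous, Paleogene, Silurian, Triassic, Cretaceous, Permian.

Silurian, Devonian, Carboniferous, Permian, Triassic, Cretaceous, Paleogene

Era membership (oldest first within each) — Paleozoic: Silurian, Devonian, Carboniferous, Permian; Mesozoic: Triassic, Cretaceous; Cenozoic: Paleogene. Paleozoic precedes Mesozoic, which precedes Cenozoic. Concatenating the groups in that era order gives oldest to youngest directly.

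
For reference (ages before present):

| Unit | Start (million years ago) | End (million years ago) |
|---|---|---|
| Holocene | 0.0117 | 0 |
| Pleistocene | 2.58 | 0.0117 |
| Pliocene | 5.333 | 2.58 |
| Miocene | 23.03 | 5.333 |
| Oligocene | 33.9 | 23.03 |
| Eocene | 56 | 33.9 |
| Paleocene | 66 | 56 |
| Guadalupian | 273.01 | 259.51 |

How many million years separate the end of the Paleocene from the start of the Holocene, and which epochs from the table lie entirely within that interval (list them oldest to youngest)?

55.9883 million years; Eocene, Oligocene, Miocene, Pliocene, Pleistocene

The Paleocene closes at 56 Ma and the Holocene opens at 0.0117 Ma, so the interval is 56 − 0.0117 = 55.9883 Myr.
An epoch fits inside if it starts at or after 56 Ma and ends at or before 0.0117 Ma; oldest first that gives Eocene, Oligocene, Miocene, Pliocene, Pleistocene.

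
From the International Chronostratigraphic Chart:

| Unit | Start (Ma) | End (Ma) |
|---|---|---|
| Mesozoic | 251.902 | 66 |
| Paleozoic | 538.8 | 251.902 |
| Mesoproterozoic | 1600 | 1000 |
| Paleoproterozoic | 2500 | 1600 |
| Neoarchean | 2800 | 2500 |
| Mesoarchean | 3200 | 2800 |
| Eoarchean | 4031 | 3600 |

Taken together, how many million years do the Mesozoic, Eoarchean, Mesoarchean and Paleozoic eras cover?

1303.8 million years

Duration is start − end for each: (251.902 − 66) + (4031 − 3600) + (3200 − 2800) + (538.8 − 251.902).
That is 185.902 + 431 + 400 + 286.898, which totals 1303.8 million years.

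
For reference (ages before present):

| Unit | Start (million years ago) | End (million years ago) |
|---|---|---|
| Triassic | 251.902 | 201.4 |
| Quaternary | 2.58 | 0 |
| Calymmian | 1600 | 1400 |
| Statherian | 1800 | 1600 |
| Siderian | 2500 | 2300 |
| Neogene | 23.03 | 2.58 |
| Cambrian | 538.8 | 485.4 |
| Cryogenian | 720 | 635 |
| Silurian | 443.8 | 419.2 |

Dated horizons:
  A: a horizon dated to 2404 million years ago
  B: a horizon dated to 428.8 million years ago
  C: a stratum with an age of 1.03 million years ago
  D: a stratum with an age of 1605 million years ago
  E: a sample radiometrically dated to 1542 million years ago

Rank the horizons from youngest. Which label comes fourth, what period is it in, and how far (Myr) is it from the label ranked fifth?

D, in the Statherian; 799 million years to A

Smaller Ma means younger, so youngest first: C 1.03 < B 428.8 < E 1542 < D 1605 < A 2404.
Counting 4 along gives D (1605 Ma); the excerpt puts that inside the Statherian, 1800–1600 Ma.
Next in line is A (2404 Ma), and 2404 − 1605 = 799 Myr.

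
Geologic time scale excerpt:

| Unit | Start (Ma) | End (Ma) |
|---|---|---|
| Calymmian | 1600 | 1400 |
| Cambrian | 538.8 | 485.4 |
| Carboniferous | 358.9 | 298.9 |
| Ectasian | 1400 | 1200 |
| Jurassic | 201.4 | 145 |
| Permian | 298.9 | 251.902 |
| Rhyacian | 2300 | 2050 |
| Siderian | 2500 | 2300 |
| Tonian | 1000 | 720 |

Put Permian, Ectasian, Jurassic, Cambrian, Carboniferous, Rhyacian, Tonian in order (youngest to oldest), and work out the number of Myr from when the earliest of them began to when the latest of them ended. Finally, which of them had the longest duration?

Start ages (Ma): Rhyacian 2300, Ectasian 1400, Tonian 1000, Cambrian 538.8, Carboniferous 358.9, Permian 298.9, Jurassic 201.4.
Ordered youngest to oldest: Jurassic, Permian, Carboniferous, Cambrian, Tonian, Ectasian, Rhyacian.
Span = 2300 − 145 = 2155 Myr.
Durations: Tonian 280, Cambrian 53.4, Permian 46.998, Ectasian 200, Jurassic 56.4, Carboniferous 60, Rhyacian 250 → longest is Tonian (280 Myr).

Jurassic, Permian, Carboniferous, Cambrian, Tonian, Ectasian, Rhyacian; total span 2155 Myr; longest is Tonian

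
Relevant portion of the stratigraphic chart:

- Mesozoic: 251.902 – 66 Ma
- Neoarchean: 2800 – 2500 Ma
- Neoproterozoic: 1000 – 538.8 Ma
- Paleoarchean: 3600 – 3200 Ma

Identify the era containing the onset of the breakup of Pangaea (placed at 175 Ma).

175 Ma lies between 251.902 and 66 Ma, so it falls in the Mesozoic.

Mesozoic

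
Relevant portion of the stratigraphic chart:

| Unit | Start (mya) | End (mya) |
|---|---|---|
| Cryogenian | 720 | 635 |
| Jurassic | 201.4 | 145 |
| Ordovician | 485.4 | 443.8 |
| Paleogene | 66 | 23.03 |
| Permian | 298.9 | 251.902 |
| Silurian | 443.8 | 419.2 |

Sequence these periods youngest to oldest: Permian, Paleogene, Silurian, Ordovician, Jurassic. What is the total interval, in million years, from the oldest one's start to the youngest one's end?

Paleogene, Jurassic, Permian, Silurian, Ordovician; total span 462.37 Myr

Start ages (Ma): Ordovician 485.4, Silurian 443.8, Permian 298.9, Jurassic 201.4, Paleogene 66.
Ordered youngest to oldest: Paleogene, Jurassic, Permian, Silurian, Ordovician.
Span = 485.4 − 23.03 = 462.37 Myr.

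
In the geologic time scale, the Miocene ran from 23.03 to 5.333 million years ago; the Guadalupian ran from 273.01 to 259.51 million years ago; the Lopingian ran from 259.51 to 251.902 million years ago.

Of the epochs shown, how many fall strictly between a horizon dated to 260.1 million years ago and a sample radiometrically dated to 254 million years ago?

0

Checking each listed span, none has both start < 260.1 Ma and end > 254 Ma — every epoch straddles one of the two dates or lies outside them — so the count is 0.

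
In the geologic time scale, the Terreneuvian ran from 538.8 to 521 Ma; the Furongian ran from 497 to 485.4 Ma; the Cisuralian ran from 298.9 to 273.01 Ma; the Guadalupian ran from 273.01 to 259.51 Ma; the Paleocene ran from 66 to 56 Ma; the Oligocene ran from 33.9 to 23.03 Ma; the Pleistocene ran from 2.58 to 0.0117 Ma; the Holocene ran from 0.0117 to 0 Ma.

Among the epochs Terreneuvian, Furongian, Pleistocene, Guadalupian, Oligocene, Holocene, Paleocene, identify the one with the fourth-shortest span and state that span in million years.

Oligocene, 10.87 million years

Start − end for each: Terreneuvian 538.8 − 521 = 17.8; Furongian 497 − 485.4 = 11.6; Pleistocene 2.58 − 0.0117 = 2.5683; Guadalupian 273.01 − 259.51 = 13.5; Oligocene 33.9 − 23.03 = 10.87; Holocene 0.0117 − 0 = 0.0117; Paleocene 66 − 56 = 10.
Ranking these from shortest: Holocene < Pleistocene < Paleocene < Oligocene < Furongian < Guadalupian < Terreneuvian.
Position 4 in that ranking is Oligocene, which lasted 10.87 Myr.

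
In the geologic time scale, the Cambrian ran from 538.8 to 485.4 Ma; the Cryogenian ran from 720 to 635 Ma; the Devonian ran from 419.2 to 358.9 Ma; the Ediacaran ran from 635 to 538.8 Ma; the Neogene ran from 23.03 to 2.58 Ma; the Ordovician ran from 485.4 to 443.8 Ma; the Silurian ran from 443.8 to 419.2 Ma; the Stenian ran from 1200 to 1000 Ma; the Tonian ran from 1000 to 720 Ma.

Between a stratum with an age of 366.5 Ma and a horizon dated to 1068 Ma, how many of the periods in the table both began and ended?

6

1068 Ma sits inside the Stenian (1200–1000) and 366.5 Ma inside the Devonian (419.2–358.9); neither of those is wholly between the two dates.
The listed periods lying completely between them are Tonian, Cryogenian, Ediacaran, Cambrian, Ordovician, Silurian — 6 in all.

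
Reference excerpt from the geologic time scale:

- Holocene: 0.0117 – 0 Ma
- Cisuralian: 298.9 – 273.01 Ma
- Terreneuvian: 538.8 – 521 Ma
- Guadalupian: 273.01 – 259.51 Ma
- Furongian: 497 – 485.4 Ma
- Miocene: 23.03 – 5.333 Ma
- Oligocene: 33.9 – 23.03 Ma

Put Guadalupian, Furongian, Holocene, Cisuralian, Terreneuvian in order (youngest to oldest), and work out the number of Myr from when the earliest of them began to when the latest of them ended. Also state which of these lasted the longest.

Holocene → Guadalupian → Cisuralian → Furongian → Terreneuvian; total span 538.8 Myr; longest is Cisuralian

From the excerpt: Guadalupian 273.01–259.51; Furongian 497–485.4; Holocene 0.0117–0; Cisuralian 298.9–273.01; Terreneuvian 538.8–521 (Ma).
Larger Ma is earlier, so the oldest is Terreneuvian and the youngest is Holocene; youngest to oldest: Holocene, Guadalupian, Cisuralian, Furongian, Terreneuvian.
Oldest start 538.8 minus youngest end 0 gives 538.8 Myr overall.
Individual lengths (start − end): Cisuralian 25.89; Holocene 0.0117; Guadalupian 13.5; Terreneuvian 17.8; Furongian 11.6. The largest is Cisuralian at 25.89 Myr.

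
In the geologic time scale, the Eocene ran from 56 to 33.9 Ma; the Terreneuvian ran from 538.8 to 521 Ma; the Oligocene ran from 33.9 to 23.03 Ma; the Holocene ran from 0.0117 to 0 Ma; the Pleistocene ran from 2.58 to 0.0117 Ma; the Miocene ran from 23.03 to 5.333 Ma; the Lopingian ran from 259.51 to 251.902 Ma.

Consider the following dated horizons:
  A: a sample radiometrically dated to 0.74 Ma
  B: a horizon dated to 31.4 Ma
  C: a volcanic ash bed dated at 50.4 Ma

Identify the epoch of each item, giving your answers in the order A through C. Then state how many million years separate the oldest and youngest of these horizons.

A — Pleistocene; B — Oligocene; C — Eocene; span 49.66 million years

A: 0.74 Ma lies in 2.58–0.0117 Ma, so Pleistocene.
B: 31.4 Ma lies in 33.9–23.03 Ma, so Oligocene.
C: 50.4 Ma lies in 56–33.9 Ma, so Eocene.
Oldest = 50.4 Ma, youngest = 0.74 Ma → span 49.66 Myr.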